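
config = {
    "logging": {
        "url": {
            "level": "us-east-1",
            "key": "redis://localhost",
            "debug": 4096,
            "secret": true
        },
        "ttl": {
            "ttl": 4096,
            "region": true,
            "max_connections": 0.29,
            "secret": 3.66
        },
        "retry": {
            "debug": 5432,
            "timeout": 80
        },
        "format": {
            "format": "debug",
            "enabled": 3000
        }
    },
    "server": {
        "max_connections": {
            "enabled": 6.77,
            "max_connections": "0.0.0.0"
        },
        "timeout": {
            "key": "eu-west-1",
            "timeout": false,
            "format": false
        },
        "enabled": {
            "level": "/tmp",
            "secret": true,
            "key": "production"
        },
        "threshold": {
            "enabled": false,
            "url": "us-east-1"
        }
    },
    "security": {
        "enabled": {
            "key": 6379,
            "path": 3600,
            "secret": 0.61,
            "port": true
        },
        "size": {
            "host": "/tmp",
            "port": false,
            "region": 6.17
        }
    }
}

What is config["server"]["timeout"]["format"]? False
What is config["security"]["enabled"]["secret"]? 0.61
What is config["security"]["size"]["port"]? False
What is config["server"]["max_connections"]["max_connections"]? "0.0.0.0"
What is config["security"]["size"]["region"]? 6.17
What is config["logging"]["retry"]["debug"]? 5432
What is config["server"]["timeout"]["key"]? "eu-west-1"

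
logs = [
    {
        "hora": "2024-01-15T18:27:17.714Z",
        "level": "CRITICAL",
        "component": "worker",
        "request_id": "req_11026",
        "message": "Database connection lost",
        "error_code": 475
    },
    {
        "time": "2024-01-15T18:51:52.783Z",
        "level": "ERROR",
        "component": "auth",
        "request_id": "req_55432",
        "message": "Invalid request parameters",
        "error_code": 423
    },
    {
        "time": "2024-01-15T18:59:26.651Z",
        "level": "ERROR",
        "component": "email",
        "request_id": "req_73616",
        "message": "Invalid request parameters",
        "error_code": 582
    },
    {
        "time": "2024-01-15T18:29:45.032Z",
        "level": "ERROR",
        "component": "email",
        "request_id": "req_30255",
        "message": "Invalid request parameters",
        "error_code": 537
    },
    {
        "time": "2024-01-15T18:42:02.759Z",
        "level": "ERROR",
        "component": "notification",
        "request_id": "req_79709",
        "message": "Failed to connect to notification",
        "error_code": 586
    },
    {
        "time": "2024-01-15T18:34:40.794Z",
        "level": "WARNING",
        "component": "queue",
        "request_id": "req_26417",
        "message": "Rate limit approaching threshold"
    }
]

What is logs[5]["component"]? "queue"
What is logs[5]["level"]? "WARNING"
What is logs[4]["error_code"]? 586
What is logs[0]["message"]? "Database connection lost"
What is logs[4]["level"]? "ERROR"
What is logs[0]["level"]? "CRITICAL"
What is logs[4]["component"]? "notification"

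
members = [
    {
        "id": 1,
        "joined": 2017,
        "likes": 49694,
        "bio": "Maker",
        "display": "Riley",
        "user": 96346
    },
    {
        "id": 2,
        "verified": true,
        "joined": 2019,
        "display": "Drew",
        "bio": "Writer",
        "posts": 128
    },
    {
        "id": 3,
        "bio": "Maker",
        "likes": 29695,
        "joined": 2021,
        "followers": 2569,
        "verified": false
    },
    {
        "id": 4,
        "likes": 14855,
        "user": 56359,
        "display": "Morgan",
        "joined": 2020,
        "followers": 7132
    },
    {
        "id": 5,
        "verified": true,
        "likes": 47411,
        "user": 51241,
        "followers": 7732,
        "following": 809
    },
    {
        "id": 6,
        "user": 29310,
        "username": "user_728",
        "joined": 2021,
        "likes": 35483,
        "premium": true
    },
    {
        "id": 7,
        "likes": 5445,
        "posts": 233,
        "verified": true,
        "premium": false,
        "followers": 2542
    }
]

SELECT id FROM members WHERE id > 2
[3, 4, 5, 6, 7]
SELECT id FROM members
[1, 2, 3, 4, 5, 6, 7]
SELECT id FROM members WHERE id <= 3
[1, 2, 3]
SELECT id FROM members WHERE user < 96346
[4, 5, 6]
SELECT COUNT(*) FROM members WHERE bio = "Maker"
2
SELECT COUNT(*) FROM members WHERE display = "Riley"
1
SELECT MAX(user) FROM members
96346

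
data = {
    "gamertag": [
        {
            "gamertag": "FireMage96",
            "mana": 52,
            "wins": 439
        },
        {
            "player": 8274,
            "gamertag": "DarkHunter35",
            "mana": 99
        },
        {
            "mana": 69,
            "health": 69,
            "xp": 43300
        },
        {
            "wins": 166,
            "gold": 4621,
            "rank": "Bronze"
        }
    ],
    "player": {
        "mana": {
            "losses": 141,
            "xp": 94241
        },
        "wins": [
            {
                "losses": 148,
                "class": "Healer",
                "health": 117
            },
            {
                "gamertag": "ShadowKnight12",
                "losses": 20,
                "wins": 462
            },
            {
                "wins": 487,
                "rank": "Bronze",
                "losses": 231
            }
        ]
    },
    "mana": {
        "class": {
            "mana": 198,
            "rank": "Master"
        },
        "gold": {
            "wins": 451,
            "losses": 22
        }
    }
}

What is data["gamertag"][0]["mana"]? 52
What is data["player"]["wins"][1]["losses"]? 20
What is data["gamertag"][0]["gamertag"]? "FireMage96"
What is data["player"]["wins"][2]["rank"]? "Bronze"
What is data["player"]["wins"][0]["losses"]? 148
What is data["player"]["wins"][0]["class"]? "Healer"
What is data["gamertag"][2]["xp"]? 43300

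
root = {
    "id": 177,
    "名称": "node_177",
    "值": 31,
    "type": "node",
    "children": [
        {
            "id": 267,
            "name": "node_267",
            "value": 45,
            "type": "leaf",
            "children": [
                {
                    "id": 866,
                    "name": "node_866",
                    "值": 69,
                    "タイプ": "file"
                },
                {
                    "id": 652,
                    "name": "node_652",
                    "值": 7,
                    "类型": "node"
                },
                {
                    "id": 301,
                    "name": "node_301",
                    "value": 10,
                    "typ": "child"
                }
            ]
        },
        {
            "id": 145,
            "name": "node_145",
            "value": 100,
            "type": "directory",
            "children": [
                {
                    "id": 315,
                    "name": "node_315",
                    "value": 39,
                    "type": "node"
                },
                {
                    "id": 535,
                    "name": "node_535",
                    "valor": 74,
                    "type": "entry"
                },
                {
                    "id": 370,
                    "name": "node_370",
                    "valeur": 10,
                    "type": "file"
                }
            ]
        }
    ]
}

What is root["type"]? "node"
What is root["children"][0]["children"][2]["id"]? 301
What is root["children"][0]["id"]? 267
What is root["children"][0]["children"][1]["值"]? 7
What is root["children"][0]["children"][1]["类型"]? "node"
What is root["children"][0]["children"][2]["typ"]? "child"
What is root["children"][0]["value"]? 45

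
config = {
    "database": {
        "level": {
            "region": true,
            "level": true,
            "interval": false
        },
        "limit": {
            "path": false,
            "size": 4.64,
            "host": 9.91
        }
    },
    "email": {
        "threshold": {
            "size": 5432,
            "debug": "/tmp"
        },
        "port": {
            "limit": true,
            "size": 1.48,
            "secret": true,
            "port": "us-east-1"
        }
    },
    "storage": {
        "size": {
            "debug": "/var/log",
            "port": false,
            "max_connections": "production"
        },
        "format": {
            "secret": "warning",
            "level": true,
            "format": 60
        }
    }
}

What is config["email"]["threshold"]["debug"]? "/tmp"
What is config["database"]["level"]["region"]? True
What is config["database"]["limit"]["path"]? False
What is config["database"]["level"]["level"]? True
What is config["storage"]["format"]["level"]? True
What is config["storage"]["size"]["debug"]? "/var/log"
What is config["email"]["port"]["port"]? "us-east-1"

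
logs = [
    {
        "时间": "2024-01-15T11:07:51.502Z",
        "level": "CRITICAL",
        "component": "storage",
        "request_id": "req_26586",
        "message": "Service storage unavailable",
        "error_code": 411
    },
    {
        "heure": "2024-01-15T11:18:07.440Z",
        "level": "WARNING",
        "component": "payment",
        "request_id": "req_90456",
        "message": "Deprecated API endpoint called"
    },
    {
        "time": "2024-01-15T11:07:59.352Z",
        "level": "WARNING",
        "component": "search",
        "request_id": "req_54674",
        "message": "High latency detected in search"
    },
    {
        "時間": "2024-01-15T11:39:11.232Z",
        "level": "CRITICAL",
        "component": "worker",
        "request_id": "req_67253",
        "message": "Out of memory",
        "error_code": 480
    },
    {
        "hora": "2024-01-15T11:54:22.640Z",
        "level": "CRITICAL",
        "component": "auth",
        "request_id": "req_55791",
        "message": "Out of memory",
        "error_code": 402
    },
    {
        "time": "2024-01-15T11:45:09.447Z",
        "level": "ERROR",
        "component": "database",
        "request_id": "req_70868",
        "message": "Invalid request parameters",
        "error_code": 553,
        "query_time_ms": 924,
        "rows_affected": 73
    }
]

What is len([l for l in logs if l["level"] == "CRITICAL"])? 3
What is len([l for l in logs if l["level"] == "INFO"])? 0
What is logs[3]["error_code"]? 480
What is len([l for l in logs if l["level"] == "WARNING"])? 2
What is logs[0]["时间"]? "2024-01-15T11:07:51.502Z"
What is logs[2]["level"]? "WARNING"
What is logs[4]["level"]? "CRITICAL"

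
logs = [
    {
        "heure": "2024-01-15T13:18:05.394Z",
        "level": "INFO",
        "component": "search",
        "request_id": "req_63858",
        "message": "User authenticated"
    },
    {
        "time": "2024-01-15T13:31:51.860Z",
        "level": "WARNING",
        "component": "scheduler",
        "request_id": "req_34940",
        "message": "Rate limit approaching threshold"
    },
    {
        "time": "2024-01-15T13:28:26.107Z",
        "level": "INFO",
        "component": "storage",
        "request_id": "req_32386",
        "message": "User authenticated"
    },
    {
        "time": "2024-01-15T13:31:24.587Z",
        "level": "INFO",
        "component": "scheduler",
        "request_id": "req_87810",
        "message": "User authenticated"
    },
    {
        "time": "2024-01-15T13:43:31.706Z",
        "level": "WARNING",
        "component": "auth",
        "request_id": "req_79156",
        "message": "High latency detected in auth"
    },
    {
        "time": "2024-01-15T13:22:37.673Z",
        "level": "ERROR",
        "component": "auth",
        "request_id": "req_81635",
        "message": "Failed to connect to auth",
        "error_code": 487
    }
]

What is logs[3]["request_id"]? "req_87810"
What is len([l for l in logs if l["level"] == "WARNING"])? 2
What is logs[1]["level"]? "WARNING"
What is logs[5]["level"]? "ERROR"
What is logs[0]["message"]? "User authenticated"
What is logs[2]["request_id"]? "req_32386"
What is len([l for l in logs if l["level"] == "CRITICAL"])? 0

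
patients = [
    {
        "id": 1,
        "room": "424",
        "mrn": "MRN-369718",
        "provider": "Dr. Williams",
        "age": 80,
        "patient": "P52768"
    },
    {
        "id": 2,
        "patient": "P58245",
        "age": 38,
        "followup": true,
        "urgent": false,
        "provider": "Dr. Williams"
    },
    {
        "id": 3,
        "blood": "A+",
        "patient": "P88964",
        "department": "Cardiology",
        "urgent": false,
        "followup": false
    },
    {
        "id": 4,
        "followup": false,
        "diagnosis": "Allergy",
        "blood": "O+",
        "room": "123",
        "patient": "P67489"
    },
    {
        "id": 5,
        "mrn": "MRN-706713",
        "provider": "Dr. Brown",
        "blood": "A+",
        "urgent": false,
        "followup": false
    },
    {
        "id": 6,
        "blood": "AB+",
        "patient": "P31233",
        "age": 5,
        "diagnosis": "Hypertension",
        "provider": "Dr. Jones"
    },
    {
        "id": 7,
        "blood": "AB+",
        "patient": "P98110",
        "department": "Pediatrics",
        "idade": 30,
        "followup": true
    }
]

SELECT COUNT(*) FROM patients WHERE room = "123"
1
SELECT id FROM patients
[1, 2, 3, 4, 5, 6, 7]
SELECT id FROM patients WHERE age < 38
[6]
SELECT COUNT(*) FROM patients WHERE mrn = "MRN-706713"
1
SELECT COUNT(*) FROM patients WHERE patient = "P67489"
1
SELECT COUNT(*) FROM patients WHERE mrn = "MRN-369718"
1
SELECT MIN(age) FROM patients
5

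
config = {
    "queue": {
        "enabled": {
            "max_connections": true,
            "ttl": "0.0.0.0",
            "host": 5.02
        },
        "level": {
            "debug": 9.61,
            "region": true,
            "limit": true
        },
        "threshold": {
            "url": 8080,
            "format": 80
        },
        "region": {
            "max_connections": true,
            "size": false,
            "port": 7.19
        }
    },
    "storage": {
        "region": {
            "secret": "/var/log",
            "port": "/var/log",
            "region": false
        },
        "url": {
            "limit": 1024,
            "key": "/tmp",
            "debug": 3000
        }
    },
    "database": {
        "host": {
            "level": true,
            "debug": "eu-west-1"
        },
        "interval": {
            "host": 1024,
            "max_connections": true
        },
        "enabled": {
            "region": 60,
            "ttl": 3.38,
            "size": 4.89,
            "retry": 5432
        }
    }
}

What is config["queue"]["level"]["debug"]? 9.61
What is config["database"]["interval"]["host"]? 1024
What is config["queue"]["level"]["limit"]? True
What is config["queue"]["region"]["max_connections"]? True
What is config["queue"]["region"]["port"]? 7.19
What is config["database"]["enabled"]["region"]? 60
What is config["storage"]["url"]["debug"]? 3000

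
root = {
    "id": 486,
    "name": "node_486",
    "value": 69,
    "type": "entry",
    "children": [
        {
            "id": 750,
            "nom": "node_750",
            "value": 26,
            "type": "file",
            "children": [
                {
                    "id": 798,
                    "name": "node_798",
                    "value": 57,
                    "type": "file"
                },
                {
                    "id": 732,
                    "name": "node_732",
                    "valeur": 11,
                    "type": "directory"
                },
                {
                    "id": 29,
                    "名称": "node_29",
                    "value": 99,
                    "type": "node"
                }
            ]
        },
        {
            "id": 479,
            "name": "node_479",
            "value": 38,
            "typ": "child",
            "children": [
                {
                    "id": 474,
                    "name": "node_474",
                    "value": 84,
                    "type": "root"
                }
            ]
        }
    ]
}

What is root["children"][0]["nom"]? "node_750"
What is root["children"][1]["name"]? "node_479"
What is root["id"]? 486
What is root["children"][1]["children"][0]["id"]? 474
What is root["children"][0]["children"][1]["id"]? 732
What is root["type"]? "entry"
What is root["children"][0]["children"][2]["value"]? 99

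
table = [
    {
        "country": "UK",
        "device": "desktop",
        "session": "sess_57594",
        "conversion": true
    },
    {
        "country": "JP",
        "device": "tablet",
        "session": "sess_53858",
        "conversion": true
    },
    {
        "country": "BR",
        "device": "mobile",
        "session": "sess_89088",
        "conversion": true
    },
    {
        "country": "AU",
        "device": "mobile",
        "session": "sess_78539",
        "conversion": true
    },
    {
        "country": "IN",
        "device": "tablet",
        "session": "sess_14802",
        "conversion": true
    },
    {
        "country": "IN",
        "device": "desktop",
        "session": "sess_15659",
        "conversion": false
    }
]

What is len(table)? 6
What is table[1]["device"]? "tablet"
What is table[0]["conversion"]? True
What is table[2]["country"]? "BR"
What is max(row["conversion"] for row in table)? True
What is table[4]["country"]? "IN"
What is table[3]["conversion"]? True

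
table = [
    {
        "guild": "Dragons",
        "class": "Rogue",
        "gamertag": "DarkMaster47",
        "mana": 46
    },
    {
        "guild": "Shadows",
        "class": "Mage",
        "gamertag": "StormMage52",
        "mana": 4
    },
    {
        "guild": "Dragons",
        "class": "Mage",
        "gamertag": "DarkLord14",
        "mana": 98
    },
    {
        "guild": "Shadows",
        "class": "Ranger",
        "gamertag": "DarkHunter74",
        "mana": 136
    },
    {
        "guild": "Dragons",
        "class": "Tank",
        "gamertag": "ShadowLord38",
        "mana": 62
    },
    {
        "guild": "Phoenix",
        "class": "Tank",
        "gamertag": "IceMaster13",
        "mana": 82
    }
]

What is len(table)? 6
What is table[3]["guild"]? "Shadows"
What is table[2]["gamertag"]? "DarkLord14"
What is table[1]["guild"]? "Shadows"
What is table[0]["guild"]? "Dragons"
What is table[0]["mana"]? 46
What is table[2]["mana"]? 98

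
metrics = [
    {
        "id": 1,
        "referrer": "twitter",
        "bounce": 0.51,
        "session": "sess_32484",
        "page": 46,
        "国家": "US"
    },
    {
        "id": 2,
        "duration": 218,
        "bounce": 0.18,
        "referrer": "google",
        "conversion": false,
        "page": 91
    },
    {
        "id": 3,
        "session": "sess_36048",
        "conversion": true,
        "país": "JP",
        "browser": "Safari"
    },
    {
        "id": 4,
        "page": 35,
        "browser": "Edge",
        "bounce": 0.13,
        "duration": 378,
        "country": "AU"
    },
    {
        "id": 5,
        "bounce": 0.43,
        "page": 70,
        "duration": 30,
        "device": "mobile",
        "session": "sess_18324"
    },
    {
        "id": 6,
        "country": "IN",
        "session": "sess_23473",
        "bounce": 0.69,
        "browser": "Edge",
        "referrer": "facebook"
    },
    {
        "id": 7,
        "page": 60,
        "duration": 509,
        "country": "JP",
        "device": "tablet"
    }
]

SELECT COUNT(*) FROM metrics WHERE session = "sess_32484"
1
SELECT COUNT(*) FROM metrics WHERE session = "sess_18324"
1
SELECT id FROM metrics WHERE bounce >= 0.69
[6]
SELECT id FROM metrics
[1, 2, 3, 4, 5, 6, 7]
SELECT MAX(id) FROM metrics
7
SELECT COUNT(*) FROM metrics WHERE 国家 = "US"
1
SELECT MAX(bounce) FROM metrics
0.69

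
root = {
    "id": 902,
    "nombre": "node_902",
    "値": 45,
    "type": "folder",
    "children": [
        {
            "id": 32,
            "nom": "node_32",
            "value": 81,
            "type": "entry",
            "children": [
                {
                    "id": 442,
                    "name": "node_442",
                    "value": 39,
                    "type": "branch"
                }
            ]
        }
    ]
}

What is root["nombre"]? "node_902"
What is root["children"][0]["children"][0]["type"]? "branch"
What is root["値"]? 45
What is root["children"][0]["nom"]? "node_32"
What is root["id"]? 902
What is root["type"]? "folder"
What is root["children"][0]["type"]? "entry"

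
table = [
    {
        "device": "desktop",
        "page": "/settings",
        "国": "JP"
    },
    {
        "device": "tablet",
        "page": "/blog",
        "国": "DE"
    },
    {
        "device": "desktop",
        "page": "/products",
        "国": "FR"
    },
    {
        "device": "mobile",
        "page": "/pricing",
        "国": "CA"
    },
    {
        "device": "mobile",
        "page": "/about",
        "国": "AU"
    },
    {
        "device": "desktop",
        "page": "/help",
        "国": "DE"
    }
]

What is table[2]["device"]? "desktop"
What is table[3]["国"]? "CA"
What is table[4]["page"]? "/about"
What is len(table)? 6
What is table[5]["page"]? "/help"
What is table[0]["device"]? "desktop"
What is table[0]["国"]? "JP"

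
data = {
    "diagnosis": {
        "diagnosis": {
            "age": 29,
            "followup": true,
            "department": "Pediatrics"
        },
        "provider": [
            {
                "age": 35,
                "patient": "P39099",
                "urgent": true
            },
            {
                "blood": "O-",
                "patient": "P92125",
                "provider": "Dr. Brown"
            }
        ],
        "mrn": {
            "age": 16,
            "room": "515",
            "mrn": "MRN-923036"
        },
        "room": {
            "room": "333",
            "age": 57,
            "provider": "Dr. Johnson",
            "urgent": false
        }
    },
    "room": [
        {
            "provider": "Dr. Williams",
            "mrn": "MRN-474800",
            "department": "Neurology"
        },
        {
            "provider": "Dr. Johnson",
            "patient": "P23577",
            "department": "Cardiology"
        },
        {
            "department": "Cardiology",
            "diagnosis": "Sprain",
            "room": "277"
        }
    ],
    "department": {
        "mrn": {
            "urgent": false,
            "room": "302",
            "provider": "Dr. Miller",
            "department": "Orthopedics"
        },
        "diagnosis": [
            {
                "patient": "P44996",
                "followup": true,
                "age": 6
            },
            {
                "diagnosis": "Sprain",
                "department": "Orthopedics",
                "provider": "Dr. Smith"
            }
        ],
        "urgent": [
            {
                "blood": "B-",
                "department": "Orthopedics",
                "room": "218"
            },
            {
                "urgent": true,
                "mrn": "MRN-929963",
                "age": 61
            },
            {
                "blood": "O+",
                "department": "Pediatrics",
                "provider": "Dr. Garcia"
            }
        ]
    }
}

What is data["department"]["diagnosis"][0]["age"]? 6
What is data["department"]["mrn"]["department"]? "Orthopedics"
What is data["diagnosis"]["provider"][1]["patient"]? "P92125"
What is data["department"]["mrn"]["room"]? "302"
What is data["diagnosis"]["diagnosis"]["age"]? 29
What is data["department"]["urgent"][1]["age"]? 61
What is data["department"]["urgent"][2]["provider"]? "Dr. Garcia"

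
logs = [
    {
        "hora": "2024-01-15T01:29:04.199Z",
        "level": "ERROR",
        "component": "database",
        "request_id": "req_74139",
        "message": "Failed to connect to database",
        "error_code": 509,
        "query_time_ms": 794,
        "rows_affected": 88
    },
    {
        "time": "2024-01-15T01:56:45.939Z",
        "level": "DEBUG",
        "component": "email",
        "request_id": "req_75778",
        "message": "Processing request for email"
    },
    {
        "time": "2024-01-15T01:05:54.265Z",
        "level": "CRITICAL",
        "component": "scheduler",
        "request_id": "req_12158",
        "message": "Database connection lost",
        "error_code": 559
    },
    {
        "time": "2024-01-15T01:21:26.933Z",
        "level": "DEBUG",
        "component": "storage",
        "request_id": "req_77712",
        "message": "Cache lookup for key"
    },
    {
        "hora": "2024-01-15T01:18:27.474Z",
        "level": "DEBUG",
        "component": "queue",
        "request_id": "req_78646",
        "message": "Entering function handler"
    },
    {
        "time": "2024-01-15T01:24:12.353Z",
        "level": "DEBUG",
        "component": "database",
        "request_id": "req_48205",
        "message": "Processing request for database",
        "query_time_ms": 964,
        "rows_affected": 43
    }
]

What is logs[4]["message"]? "Entering function handler"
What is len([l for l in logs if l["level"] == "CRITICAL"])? 1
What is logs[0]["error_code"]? 509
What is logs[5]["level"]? "DEBUG"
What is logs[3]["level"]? "DEBUG"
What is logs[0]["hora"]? "2024-01-15T01:29:04.199Z"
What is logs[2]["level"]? "CRITICAL"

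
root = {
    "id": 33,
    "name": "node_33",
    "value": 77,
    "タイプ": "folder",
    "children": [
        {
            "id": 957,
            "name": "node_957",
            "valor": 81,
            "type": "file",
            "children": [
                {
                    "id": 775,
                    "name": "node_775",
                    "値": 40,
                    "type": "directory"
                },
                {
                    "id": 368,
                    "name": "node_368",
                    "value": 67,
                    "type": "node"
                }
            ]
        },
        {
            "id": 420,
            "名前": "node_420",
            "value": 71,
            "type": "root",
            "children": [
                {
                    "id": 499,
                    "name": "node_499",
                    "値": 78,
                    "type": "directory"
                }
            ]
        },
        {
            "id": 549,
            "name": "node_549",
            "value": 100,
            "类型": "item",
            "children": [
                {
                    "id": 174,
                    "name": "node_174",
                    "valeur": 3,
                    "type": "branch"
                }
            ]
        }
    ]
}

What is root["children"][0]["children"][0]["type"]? "directory"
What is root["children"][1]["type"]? "root"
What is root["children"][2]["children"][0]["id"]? 174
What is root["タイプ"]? "folder"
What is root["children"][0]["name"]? "node_957"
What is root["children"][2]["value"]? 100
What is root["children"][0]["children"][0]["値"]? 40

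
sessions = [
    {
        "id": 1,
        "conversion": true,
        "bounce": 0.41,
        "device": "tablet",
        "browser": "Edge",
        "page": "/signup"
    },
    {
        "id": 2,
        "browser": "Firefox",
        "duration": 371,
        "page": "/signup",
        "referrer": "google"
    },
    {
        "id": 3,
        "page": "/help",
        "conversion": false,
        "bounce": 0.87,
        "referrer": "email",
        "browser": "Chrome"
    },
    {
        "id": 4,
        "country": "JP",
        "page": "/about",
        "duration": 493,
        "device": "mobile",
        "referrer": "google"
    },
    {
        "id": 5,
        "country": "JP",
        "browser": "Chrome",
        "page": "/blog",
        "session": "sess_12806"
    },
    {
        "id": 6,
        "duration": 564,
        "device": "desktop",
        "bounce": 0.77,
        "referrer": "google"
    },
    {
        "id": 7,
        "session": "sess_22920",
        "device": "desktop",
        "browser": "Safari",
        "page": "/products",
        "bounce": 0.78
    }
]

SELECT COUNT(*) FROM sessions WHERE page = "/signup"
2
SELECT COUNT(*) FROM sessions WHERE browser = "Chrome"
2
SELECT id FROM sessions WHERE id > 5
[6, 7]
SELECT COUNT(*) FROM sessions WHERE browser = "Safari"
1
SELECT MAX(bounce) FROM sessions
0.87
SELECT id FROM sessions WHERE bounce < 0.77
[1]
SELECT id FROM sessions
[1, 2, 3, 4, 5, 6, 7]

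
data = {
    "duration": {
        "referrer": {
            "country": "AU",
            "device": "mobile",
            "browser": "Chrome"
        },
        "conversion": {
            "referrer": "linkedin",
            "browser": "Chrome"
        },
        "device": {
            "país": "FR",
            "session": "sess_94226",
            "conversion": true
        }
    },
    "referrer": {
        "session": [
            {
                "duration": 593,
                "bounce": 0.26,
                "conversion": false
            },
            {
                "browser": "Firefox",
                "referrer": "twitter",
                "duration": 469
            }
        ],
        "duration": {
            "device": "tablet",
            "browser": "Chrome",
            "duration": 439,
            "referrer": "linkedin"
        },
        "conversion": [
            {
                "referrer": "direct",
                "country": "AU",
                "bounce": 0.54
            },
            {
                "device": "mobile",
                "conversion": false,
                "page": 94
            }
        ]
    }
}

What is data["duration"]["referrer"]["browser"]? "Chrome"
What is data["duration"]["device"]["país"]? "FR"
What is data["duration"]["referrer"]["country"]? "AU"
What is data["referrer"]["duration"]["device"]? "tablet"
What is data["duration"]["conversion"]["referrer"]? "linkedin"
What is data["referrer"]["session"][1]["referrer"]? "twitter"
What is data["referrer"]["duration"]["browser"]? "Chrome"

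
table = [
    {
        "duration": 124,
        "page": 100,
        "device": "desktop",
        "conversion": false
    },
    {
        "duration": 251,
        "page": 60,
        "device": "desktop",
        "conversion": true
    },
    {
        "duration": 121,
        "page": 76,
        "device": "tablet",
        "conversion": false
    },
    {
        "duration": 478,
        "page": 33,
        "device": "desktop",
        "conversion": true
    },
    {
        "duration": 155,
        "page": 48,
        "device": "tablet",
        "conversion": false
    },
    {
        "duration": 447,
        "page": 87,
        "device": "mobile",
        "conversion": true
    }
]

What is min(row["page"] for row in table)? 33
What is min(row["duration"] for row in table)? 121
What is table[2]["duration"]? 121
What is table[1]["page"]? 60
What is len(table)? 6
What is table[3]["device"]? "desktop"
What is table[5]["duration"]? 447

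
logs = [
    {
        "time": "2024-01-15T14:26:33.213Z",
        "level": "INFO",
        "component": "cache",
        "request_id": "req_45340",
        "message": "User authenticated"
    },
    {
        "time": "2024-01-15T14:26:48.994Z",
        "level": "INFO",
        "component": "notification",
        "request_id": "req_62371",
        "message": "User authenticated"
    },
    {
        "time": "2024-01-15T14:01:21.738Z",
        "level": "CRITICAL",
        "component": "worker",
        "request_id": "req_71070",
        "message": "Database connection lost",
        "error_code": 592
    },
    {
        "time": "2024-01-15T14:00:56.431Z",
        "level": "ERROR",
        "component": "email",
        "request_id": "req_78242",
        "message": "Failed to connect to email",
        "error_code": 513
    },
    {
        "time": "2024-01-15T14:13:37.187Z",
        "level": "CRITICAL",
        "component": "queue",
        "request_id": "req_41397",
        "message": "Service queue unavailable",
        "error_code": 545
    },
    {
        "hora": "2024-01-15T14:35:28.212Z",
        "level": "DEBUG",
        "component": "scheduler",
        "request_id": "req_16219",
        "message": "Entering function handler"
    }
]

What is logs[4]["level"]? "CRITICAL"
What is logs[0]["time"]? "2024-01-15T14:26:33.213Z"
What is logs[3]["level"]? "ERROR"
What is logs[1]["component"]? "notification"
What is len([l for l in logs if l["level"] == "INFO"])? 2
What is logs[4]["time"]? "2024-01-15T14:13:37.187Z"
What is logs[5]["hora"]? "2024-01-15T14:35:28.212Z"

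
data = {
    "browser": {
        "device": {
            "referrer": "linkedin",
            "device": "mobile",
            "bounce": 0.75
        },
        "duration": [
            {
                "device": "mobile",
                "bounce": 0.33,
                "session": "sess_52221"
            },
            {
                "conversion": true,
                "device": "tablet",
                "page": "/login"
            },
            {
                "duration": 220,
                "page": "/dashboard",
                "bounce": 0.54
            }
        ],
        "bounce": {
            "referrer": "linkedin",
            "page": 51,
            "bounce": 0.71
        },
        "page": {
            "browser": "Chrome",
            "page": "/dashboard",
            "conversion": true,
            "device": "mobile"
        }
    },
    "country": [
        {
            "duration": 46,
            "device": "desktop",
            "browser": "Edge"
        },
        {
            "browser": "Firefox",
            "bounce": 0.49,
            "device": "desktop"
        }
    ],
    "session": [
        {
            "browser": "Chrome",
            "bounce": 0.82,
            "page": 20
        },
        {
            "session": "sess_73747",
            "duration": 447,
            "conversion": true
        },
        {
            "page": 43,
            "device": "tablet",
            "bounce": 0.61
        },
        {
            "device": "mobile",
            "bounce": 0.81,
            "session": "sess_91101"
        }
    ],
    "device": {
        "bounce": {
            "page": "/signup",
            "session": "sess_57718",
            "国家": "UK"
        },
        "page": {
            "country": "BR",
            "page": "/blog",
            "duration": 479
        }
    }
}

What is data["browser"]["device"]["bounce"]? 0.75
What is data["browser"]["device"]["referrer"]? "linkedin"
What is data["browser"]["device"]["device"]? "mobile"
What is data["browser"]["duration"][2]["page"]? "/dashboard"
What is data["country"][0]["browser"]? "Edge"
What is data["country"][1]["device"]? "desktop"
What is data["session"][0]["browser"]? "Chrome"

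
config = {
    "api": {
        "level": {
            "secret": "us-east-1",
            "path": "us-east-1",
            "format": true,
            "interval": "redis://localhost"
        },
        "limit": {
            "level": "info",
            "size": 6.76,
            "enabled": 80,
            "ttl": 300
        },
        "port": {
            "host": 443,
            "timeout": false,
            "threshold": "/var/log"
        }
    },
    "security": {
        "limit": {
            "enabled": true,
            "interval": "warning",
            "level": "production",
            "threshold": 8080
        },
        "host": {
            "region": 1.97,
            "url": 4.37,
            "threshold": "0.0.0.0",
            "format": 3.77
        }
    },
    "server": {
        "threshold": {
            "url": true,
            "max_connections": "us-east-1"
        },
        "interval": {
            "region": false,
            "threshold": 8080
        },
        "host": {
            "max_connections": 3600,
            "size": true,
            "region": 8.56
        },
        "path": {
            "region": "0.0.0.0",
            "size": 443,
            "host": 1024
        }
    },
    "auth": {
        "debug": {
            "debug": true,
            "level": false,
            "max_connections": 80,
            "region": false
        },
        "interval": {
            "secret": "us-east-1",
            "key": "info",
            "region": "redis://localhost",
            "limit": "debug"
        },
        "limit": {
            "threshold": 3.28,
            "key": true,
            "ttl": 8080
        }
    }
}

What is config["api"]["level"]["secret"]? "us-east-1"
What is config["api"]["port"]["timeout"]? False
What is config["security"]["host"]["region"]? 1.97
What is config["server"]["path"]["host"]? 1024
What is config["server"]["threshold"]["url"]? True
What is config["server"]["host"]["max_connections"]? 3600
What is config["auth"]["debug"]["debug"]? True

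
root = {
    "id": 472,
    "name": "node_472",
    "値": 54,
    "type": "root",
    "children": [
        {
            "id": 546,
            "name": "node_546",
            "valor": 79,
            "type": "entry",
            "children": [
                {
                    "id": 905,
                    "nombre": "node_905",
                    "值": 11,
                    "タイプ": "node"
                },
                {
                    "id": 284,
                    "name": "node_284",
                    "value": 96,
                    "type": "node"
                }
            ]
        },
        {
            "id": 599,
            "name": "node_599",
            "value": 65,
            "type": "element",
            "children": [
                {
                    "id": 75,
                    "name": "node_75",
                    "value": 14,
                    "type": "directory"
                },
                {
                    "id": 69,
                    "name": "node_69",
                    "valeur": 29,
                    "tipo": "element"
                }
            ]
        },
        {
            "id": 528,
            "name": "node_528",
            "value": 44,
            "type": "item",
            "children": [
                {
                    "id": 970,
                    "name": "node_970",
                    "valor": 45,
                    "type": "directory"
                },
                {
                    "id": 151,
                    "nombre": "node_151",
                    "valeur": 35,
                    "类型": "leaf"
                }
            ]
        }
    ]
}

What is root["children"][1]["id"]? 599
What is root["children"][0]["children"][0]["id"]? 905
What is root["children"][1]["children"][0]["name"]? "node_75"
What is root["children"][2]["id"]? 528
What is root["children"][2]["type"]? "item"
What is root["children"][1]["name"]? "node_599"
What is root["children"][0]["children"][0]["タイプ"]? "node"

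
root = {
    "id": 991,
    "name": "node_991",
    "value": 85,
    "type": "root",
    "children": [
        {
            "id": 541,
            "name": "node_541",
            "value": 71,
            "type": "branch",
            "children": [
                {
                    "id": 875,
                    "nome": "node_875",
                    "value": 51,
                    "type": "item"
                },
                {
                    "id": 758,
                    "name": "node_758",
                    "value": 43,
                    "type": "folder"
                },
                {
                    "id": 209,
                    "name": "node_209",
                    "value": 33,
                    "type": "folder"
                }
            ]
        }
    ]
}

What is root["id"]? 991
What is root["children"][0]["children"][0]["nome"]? "node_875"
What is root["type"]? "root"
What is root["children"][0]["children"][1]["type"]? "folder"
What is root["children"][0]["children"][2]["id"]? 209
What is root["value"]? 85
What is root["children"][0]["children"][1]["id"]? 758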